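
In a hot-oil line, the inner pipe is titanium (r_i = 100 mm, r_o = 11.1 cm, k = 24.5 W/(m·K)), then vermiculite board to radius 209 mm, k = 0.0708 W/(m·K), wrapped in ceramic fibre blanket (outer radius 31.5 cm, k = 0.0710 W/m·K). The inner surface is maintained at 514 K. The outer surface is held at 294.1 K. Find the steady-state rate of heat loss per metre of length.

Resistance network (inner→outer):
  R'_titanium = ln(0.111/0.100)/(2πk) = 0.1044/(2π·24.5) = 6.779×10^-4 m·K/W
  R'_vermiculite board = ln(0.209/0.111)/(2πk) = 0.6328/(2π·0.0708) = 1.423 m·K/W
  R'_ceramic fibre blanket = ln(0.315/0.209)/(2πk) = 0.4102/(2π·0.0710) = 0.9196 m·K/W
ΣR = 6.779×10^-4 + 1.423 + 0.9196 = 2.343 m·K/W
Q' = ΔT/ΣR = (514 K − 294.1 K)/2.343 = 93.9 W/m

Q' = 93.9 W/m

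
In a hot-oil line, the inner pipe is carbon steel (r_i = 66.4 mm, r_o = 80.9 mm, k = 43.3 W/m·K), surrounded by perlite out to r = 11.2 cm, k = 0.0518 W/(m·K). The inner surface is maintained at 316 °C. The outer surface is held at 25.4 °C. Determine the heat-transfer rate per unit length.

Q' = 291 W/m

Treat each layer as a resistance in series:
  R'_carbon steel = ln(0.0809/0.0664)/(2πk) = 0.1975/(2π·43.3) = 7.260×10^-4 m·K/W
  R'_perlite = ln(0.112/0.0809)/(2πk) = 0.3253/(2π·0.0518) = 0.9994 m·K/W
ΣR = 7.260×10^-4 + 0.9994 = 1.000 m·K/W
Q' = ΔT/ΣR = (316 °C − 25.4 °C)/1.000 = 291 W/m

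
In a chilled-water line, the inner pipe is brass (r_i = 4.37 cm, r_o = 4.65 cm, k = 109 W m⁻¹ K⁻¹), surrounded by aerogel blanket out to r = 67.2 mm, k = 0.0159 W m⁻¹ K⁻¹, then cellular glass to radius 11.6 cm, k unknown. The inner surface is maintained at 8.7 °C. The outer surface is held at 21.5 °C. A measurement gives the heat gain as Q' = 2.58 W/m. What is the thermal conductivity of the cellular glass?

ΣR = ΔT/Q' = |8.7 − 21.5|/2.58 = 4.961 m·K/W
Known resistances:
  R'_brass = ln(0.0465/0.0437)/(2πk) = 0.06210/(2π·109) = 9.068×10^-5 m·K/W
  R'_aerogel blanket = ln(0.0672/0.0465)/(2πk) = 0.3682/(2π·0.0159) = 3.686 m·K/W
R_cellular glass = ΣR − ΣR_known = 4.961 − 3.686 = 1.275 m·K/W
ln(r₂/r₁)/(2πk) = 1.275 ⇒ k = 0.5459/(2π·1.275) = 0.0681 W/m·K

k = 0.0681 W/m·K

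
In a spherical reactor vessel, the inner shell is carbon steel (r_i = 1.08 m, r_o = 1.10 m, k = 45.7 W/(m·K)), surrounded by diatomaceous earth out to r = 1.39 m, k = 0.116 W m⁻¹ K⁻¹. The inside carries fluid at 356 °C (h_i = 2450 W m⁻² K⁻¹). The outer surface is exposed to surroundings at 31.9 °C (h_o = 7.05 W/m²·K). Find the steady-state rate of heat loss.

Treat each layer as a resistance in series:
  R_conv,in = 1/(4πr²h) = 1/(4π·1.08²·2450) = 2.785×10^-5 K/W
  R_carbon steel = (1/1.08 − 1/1.10)/(4πk) = 0.01684/(4π·45.7) = 2.931×10^-5 K/W
  R_diatomaceous earth = (1/1.10 − 1/1.39)/(4πk) = 0.1897/(4π·0.116) = 0.1301 K/W
  R_conv,out = 1/(4πr²h) = 1/(4π·1.39²·7.05) = 0.005842 K/W
ΣR = 2.785×10^-5 + 2.931×10^-5 + 0.1301 + 0.005842 = 0.1360 K/W
Q = ΔT/ΣR = (356 °C − 31.9 °C)/0.1360 = 2380 W

Q = 2.38 kW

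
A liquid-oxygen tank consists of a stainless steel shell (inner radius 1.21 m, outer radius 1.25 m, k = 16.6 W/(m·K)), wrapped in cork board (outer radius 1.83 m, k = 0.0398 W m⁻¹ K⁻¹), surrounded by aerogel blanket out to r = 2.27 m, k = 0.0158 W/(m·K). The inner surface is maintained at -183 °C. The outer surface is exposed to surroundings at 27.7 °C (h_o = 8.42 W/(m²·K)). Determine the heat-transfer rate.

Treat each layer as a resistance in series:
  R_stainless steel = (1/1.21 − 1/1.25)/(4πk) = 0.02645/(4π·16.6) = 1.268×10^-4 K/W
  R_cork board = (1/1.25 − 1/1.83)/(4πk) = 0.2536/(4π·0.0398) = 0.5070 K/W
  R_aerogel blanket = (1/1.83 − 1/2.27)/(4πk) = 0.1059/(4π·0.0158) = 0.5335 K/W
  R_conv,out = 1/(4πr²h) = 1/(4π·2.27²·8.42) = 0.001834 K/W
ΣR = 1.268×10^-4 + 0.5070 + 0.5335 + 0.001834 = 1.042 K/W
Q = ΔT/ΣR = (-183 °C − 27.7 °C)/1.042 = -202 W
(Negative Q ⇒ heat flows inward; heat gain = 202 W.)

Q = 202 W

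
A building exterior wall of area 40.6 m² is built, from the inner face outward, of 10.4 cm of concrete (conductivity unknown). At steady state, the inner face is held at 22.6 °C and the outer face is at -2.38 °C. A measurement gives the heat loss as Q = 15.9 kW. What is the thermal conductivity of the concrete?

k = 1.63 W/m·K

ΣR = ΔT/Q = |22.6 − -2.38|/15900 = 0.001571 K/W
L/(kA) = 0.001571 ⇒ k = 0.104/(0.001571·40.6) = 1.63 W/m·K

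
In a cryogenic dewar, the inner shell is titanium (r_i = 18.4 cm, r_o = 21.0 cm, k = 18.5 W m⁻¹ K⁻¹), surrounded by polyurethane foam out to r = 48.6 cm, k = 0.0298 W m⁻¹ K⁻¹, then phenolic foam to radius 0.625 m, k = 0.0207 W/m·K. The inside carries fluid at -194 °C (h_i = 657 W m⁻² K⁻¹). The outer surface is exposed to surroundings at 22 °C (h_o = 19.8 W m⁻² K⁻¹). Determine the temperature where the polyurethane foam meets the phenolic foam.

T = -20.5 °C

Series thermal resistances, inner to outer:
  R_conv,in = 1/(4πr²h) = 1/(4π·0.184²·657) = 0.003578 K/W
  R_titanium = (1/0.184 − 1/0.210)/(4πk) = 0.6729/(4π·18.5) = 0.002894 K/W
  R_polyurethane foam = (1/0.210 − 1/0.486)/(4πk) = 2.704/(4π·0.0298) = 7.221 K/W
  R_phenolic foam = (1/0.486 − 1/0.625)/(4πk) = 0.4576/(4π·0.0207) = 1.759 K/W
  R_conv,out = 1/(4πr²h) = 1/(4π·0.625²·19.8) = 0.01029 K/W
ΣR = 0.003578 + 0.002894 + 7.221 + 1.759 + 0.01029 = 8.997 K/W
Q = ΔT/ΣR = (-194 °C − 22 °C)/8.997 = -24.01 W
From the inner boundary to the polyurethane foam/phenolic foam interface, ΣR_partial = 7.227 K/W.
T_interface = T_in − Q·ΣR_partial = -194 °C − (-24.01)(7.227) = -20.5 °C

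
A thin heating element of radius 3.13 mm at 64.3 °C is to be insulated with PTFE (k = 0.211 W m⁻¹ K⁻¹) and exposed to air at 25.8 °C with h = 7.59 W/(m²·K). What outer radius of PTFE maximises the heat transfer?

For a cylinder, r_cr = k_ins/h = 0.211/7.59 = 0.0278 m = 2.78 cm

r_cr = 2.78 cm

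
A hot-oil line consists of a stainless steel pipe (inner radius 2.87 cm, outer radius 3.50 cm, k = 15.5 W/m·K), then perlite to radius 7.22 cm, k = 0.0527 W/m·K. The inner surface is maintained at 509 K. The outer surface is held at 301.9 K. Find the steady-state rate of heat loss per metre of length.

Q' = 94.6 W/m

Resistance network (inner→outer):
  R'_stainless steel = ln(0.0350/0.0287)/(2πk) = 0.1985/(2π·15.5) = 0.002038 m·K/W
  R'_perlite = ln(0.0722/0.0350)/(2πk) = 0.7241/(2π·0.0527) = 2.187 m·K/W
ΣR = 0.002038 + 2.187 = 2.189 m·K/W
Q' = ΔT/ΣR = (509 K − 301.9 K)/2.189 = 94.6 W/m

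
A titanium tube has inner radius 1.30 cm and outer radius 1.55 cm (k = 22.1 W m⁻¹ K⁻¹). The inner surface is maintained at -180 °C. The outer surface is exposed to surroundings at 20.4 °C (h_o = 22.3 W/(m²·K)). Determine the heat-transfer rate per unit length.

Q' = 434 W/m

Series thermal resistances, inner to outer:
  R'_titanium = ln(0.0155/0.0130)/(2πk) = 0.1759/(2π·22.1) = 0.001267 m·K/W
  R'_conv,out = 1/(2πr h) = 1/(2π·0.0155·22.3) = 0.4605 m·K/W
ΣR = 0.001267 + 0.4605 = 0.4618 m·K/W
Q' = ΔT/ΣR = (-180 °C − 20.4 °C)/0.4618 = -434 W/m
(Negative Q' ⇒ heat flows inward; heat gain = 434 W/m.)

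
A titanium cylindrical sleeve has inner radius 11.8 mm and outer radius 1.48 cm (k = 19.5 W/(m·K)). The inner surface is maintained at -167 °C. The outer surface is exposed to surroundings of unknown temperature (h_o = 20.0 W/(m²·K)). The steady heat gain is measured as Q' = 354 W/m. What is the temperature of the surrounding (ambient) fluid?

T_out = 24.0 °C

Series resistances:
  R'_titanium = ln(0.0148/0.0118)/(2πk) = 0.2265/(2π·19.5) = 0.001849 m·K/W
  R'_conv,out = 1/(2πr h) = 1/(2π·0.0148·20.0) = 0.5377 m·K/W
ΣR = 0.5395 m·K/W
ΔT = Q'·ΣR = 354 × 0.5395 = 191.0 K
Heat flows inward, so T_out = T_in + ΔT = -167 + 191.0 = 24.0 °C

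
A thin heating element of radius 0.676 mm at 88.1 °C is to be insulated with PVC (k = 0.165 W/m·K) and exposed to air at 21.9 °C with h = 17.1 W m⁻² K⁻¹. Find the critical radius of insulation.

r_cr = 0.965 cm

For a cylinder, r_cr = k_ins/h = 0.165/17.1 = 0.00965 m = 0.965 cm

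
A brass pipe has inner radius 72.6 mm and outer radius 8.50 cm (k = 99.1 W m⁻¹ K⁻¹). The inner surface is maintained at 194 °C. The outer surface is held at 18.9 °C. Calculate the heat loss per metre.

Q' = 691 kW/m

Q' = 2πk·ΔT/ln(r₂/r₁) = 2π × 99.1 × 175.1 / ln(0.0850/0.0726) = 6.91×10^5 W/m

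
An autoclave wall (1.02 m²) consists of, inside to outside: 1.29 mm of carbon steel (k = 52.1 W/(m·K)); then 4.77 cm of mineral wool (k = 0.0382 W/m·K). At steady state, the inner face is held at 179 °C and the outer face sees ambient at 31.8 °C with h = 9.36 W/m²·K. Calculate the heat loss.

Q = 111 W

Resistance network (inner→outer):
  R_carbon steel = L/(kA) = 0.00129/(52.1·1.02) = 2.427×10^-5 K/W
  R_mineral wool = L/(kA) = 0.0477/(0.0382·1.02) = 1.224 K/W
  R_conv,out = 1/(hA) = 1/(9.36·1.02) = 0.1047 K/W
ΣR = 2.427×10^-5 + 1.224 + 0.1047 = 1.329 K/W
Q = ΔT/ΣR = (179 °C − 31.8 °C)/1.329 = 111 W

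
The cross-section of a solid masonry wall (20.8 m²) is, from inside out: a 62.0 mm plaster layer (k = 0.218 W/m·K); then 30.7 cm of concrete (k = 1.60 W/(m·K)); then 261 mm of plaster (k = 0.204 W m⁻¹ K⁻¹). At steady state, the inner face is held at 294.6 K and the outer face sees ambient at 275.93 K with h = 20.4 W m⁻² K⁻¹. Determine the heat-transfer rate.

Treat each layer as a resistance in series:
  R_plaster = L/(kA) = 0.0620/(0.218·20.8) = 0.01367 K/W
  R_concrete = L/(kA) = 0.307/(1.60·20.8) = 0.009225 K/W
  R_plaster = L/(kA) = 0.261/(0.204·20.8) = 0.06151 K/W
  R_conv,out = 1/(hA) = 1/(20.4·20.8) = 0.002357 K/W
ΣR = 0.01367 + 0.009225 + 0.06151 + 0.002357 = 0.08676 K/W
Q = ΔT/ΣR = (294.6 K − 275.93 K)/0.08676 = 215 W

Q = 215 W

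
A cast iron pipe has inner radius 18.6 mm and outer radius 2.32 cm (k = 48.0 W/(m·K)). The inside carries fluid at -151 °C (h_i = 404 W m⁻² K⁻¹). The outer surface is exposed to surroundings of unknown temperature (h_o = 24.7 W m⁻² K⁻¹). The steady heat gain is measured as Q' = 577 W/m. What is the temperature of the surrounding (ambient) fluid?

Sum the resistances:
  R'_conv,in = 1/(2πr h) = 1/(2π·0.0186·404) = 0.02118 m·K/W
  R'_cast iron = ln(0.0232/0.0186)/(2πk) = 0.2210/(2π·48.0) = 7.327×10^-4 m·K/W
  R'_conv,out = 1/(2πr h) = 1/(2π·0.0232·24.7) = 0.2777 m·K/W
ΣR = 0.2997 m·K/W
ΔT = Q'·ΣR = 577 × 0.2997 = 172.9 K
Heat flows inward, so T_out = T_in + ΔT = -151 + 172.9 = 21.9 °C

T_out = 21.9 °C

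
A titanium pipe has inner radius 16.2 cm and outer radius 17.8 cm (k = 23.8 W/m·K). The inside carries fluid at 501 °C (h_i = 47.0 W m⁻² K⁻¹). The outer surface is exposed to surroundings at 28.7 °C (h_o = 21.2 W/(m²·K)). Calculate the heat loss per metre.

Q' = 7410 W/m

Treat each layer as a resistance in series:
  R'_conv,in = 1/(2πr h) = 1/(2π·0.162·47.0) = 0.02090 m·K/W
  R'_titanium = ln(0.178/0.162)/(2πk) = 0.09419/(2π·23.8) = 6.298×10^-4 m·K/W
  R'_conv,out = 1/(2πr h) = 1/(2π·0.178·21.2) = 0.04218 m·K/W
ΣR = 0.02090 + 6.298×10^-4 + 0.04218 = 0.06371 m·K/W
Q' = ΔT/ΣR = (501 °C − 28.7 °C)/0.06371 = 7410 W/m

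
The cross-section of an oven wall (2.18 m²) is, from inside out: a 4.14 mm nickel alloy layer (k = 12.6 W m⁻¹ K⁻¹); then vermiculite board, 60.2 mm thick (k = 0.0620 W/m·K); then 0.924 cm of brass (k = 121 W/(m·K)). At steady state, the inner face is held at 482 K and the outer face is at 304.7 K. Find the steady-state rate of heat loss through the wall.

Q = 398 W

Treat each layer as a resistance in series:
  R_nickel alloy = L/(kA) = 0.00414/(12.6·2.18) = 1.507×10^-4 K/W
  R_vermiculite board = L/(kA) = 0.0602/(0.0620·2.18) = 0.4454 K/W
  R_brass = L/(kA) = 0.00924/(121·2.18) = 3.503×10^-5 K/W
ΣR = 1.507×10^-4 + 0.4454 + 3.503×10^-5 = 0.4456 K/W
Q = ΔT/ΣR = (482 K − 304.7 K)/0.4456 = 398 W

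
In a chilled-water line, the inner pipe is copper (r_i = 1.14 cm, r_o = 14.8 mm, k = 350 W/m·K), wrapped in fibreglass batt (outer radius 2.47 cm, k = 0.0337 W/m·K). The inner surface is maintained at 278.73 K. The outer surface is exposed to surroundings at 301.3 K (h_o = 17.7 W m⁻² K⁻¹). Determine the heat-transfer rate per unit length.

Q' = 8.11 W/m

Treat each layer as a resistance in series:
  R'_copper = ln(0.0148/0.0114)/(2πk) = 0.2610/(2π·350) = 1.187×10^-4 m·K/W
  R'_fibreglass batt = ln(0.0247/0.0148)/(2πk) = 0.5122/(2π·0.0337) = 2.419 m·K/W
  R'_conv,out = 1/(2πr h) = 1/(2π·0.0247·17.7) = 0.3640 m·K/W
ΣR = 1.187×10^-4 + 2.419 + 0.3640 = 2.783 m·K/W
Q' = ΔT/ΣR = (278.73 K − 301.3 K)/2.783 = -8.11 W/m
(Negative Q' ⇒ heat flows inward; heat gain = 8.11 W/m.)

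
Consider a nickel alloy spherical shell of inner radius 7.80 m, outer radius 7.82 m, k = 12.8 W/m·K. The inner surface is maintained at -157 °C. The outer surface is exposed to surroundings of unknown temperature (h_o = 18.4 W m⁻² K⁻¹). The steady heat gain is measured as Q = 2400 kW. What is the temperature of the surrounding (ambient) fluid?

T_out = 17.6 °C

Series resistances:
  R_nickel alloy = (1/7.80 − 1/7.82)/(4πk) = 3.279×10^-4/(4π·12.8) = 2.038×10^-6 K/W
  R_conv,out = 1/(4πr²h) = 1/(4π·7.82²·18.4) = 7.072×10^-5 K/W
ΣR = 7.276×10^-5 K/W
ΔT = Q·ΣR = 2.40×10^6 × 7.276×10^-5 = 174.6 K
Heat flows inward, so T_out = T_in + ΔT = -157 + 174.6 = 17.6 °C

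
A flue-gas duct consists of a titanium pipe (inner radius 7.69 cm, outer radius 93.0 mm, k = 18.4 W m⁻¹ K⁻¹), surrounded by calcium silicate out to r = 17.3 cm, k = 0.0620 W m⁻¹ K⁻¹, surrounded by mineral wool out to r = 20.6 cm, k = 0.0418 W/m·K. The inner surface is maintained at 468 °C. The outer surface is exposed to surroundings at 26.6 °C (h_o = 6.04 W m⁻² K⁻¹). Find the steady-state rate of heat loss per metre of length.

Q' = 185 W/m

Series thermal resistances, inner to outer:
  R'_titanium = ln(0.0930/0.0769)/(2πk) = 0.1901/(2π·18.4) = 0.001644 m·K/W
  R'_calcium silicate = ln(0.173/0.0930)/(2πk) = 0.6207/(2π·0.0620) = 1.593 m·K/W
  R'_mineral wool = ln(0.206/0.173)/(2πk) = 0.1746/(2π·0.0418) = 0.6647 m·K/W
  R'_conv,out = 1/(2πr h) = 1/(2π·0.206·6.04) = 0.1279 m·K/W
ΣR = 0.001644 + 1.593 + 0.6647 + 0.1279 = 2.387 m·K/W
Q' = ΔT/ΣR = (468 °C − 26.6 °C)/2.387 = 185 W/m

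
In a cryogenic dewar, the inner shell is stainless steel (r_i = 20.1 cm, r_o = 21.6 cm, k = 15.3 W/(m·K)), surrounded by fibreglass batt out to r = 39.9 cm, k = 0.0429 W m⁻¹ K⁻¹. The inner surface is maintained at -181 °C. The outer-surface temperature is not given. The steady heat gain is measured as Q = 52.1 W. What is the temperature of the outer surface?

T_out = 24.3 °C

Sum the resistances:
  R_stainless steel = (1/0.201 − 1/0.216)/(4πk) = 0.3455/(4π·15.3) = 0.001797 K/W
  R_fibreglass batt = (1/0.216 − 1/0.399)/(4πk) = 2.123/(4π·0.0429) = 3.939 K/W
ΣR = 3.941 K/W
ΔT = Q·ΣR = 52.1 × 3.941 = 205.3 K
Heat flows inward, so T_out = T_in + ΔT = -181 + 205.3 = 24.3 °C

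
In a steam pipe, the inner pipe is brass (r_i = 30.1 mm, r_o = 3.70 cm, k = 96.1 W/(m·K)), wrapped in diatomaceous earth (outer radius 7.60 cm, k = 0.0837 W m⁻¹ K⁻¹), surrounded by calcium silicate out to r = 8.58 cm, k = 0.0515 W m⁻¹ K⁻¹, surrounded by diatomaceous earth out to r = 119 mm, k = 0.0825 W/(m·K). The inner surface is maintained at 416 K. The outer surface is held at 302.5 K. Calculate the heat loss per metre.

Resistance network (inner→outer):
  R'_brass = ln(0.0370/0.0301)/(2πk) = 0.2064/(2π·96.1) = 3.418×10^-4 m·K/W
  R'_diatomaceous earth = ln(0.0760/0.0370)/(2πk) = 0.7198/(2π·0.0837) = 1.369 m·K/W
  R'_calcium silicate = ln(0.0858/0.0760)/(2πk) = 0.1213/(2π·0.0515) = 0.3748 m·K/W
  R'_diatomaceous earth = ln(0.119/0.0858)/(2πk) = 0.3271/(2π·0.0825) = 0.6310 m·K/W
ΣR = 3.418×10^-4 + 1.369 + 0.3748 + 0.6310 = 2.375 m·K/W
Q' = ΔT/ΣR = (416 K − 302.5 K)/2.375 = 47.8 W/m

Q' = 47.8 W/m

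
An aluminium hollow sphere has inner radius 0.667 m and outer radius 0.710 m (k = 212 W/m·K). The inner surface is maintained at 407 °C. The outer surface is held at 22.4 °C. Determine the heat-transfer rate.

Q = 1.13×10^7 W

Q = 4πk·ΔT/(1/r₁ − 1/r₂) = 4π × 212 × 384.6 / (1/0.667 − 1/0.710) = 1.13×10^7 W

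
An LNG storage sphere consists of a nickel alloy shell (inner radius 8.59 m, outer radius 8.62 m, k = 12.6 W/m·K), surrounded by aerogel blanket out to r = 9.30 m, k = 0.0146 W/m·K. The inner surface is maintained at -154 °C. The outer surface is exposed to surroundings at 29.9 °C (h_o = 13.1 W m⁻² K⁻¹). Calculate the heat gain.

Resistance network (inner→outer):
  R_nickel alloy = (1/8.59 − 1/8.62)/(4πk) = 4.052×10^-4/(4π·12.6) = 2.559×10^-6 K/W
  R_aerogel blanket = (1/8.62 − 1/9.30)/(4πk) = 0.008482/(4π·0.0146) = 0.04623 K/W
  R_conv,out = 1/(4πr²h) = 1/(4π·9.30²·13.1) = 7.023×10^-5 K/W
ΣR = 2.559×10^-6 + 0.04623 + 7.023×10^-5 = 0.04630 K/W
Q = ΔT/ΣR = (-154 °C − 29.9 °C)/0.04630 = -3970 W
(Negative Q ⇒ heat flows inward; heat gain = 3970 W.)

Q = 3970 W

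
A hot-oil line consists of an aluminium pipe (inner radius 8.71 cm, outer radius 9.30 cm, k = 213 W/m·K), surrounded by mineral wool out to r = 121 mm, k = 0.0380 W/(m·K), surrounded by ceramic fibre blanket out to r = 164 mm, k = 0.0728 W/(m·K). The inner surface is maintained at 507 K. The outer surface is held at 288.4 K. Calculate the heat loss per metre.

Resistance network (inner→outer):
  R'_aluminium = ln(0.0930/0.0871)/(2πk) = 0.06554/(2π·213) = 4.897×10^-5 m·K/W
  R'_mineral wool = ln(0.121/0.0930)/(2πk) = 0.2632/(2π·0.0380) = 1.102 m·K/W
  R'_ceramic fibre blanket = ln(0.164/0.121)/(2πk) = 0.3041/(2π·0.0728) = 0.6648 m·K/W
ΣR = 4.897×10^-5 + 1.102 + 0.6648 = 1.767 m·K/W
Q' = ΔT/ΣR = (507 K − 288.4 K)/1.767 = 124 W/m

Q' = 124 W/m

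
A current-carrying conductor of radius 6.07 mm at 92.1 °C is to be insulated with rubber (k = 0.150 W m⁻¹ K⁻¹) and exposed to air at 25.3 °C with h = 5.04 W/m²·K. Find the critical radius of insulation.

For a cylinder, r_cr = k_ins/h = 0.150/5.04 = 0.0298 m = 2.98 cm

r_cr = 2.98 cm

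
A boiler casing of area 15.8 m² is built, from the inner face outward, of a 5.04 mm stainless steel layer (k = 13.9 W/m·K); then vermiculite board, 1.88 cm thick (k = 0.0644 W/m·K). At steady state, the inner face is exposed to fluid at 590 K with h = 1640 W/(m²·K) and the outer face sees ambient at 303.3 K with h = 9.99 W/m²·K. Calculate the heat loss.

Series thermal resistances, inner to outer:
  R_conv,in = 1/(hA) = 1/(1640·15.8) = 3.859×10^-5 K/W
  R_stainless steel = L/(kA) = 0.00504/(13.9·15.8) = 2.295×10^-5 K/W
  R_vermiculite board = L/(kA) = 0.0188/(0.0644·15.8) = 0.01848 K/W
  R_conv,out = 1/(hA) = 1/(9.99·15.8) = 0.006335 K/W
ΣR = 3.859×10^-5 + 2.295×10^-5 + 0.01848 + 0.006335 = 0.02488 K/W
Q = ΔT/ΣR = (590 K − 303.3 K)/0.02488 = 11500 W

Q = 11500 W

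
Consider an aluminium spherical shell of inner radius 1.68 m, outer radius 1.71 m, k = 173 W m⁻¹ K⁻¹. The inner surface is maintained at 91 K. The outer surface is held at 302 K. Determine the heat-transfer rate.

Q = 4.39×10^7 W

Q = 4πk·ΔT/(1/r₁ − 1/r₂) = 4π × 173 × 211 / (1/1.68 − 1/1.71) = 4.39×10^7 W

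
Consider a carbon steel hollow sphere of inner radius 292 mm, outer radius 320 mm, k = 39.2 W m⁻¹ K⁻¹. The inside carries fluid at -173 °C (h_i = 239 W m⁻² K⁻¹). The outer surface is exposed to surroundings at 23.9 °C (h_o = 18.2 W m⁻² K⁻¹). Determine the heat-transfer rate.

Series thermal resistances, inner to outer:
  R_conv,in = 1/(4πr²h) = 1/(4π·0.292²·239) = 0.003905 K/W
  R_carbon steel = (1/0.292 − 1/0.320)/(4πk) = 0.2997/(4π·39.2) = 6.083×10^-4 K/W
  R_conv,out = 1/(4πr²h) = 1/(4π·0.320²·18.2) = 0.04270 K/W
ΣR = 0.003905 + 6.083×10^-4 + 0.04270 = 0.04721 K/W
Q = ΔT/ΣR = (-173 °C − 23.9 °C)/0.04721 = -4170 W
(Negative Q ⇒ heat flows inward; heat gain = 4170 W.)

Q = 4.17 kW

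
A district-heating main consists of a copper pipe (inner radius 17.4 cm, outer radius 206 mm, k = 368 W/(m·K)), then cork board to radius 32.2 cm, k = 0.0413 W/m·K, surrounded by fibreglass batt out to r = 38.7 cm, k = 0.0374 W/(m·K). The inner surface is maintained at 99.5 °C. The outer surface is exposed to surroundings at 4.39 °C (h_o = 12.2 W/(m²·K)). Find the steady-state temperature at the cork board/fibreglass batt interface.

Series thermal resistances, inner to outer:
  R'_copper = ln(0.206/0.174)/(2πk) = 0.1688/(2π·368) = 7.301×10^-5 m·K/W
  R'_cork board = ln(0.322/0.206)/(2πk) = 0.4467/(2π·0.0413) = 1.721 m·K/W
  R'_fibreglass batt = ln(0.387/0.322)/(2πk) = 0.1839/(2π·0.0374) = 0.7825 m·K/W
  R'_conv,out = 1/(2πr h) = 1/(2π·0.387·12.2) = 0.03371 m·K/W
ΣR = 7.301×10^-5 + 1.721 + 0.7825 + 0.03371 = 2.537 m·K/W
Q' = ΔT/ΣR = (99.5 °C − 4.39 °C)/2.537 = 37.49 W/m
From the inner boundary to the cork board/fibreglass batt interface, ΣR_partial = 1.721 m·K/W.
T_interface = T_in − Q'·ΣR_partial = 99.5 °C − (37.49)(1.721) = 35.0 °C

T = 35.0 °C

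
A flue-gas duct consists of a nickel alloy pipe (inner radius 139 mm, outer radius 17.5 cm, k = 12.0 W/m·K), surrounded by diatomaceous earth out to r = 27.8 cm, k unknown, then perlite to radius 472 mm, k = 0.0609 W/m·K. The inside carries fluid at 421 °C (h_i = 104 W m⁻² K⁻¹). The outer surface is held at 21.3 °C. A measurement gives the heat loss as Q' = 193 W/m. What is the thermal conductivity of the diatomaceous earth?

ΣR = ΔT/Q' = |421 − 21.3|/193 = 2.071 m·K/W
Known resistances:
  R'_conv,in = 1/(2πr h) = 1/(2π·0.139·104) = 0.01101 m·K/W
  R'_nickel alloy = ln(0.175/0.139)/(2πk) = 0.2303/(2π·12.0) = 0.003055 m·K/W
  R'_perlite = ln(0.472/0.278)/(2πk) = 0.5294/(2π·0.0609) = 1.383 m·K/W
R_diatomaceous earth = ΣR − ΣR_known = 2.071 − 1.397 = 0.6740 m·K/W
ln(r₂/r₁)/(2πk) = 0.6740 ⇒ k = 0.4628/(2π·0.6740) = 0.109 W/m·K

k = 0.109 W/m·K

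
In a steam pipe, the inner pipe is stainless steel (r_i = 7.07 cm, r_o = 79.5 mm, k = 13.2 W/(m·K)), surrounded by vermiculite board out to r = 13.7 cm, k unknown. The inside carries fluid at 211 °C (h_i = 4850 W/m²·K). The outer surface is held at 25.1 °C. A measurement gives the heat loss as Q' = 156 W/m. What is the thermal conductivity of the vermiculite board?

k = 0.0728 W/m·K

ΣR = ΔT/Q' = |211 − 25.1|/156 = 1.192 m·K/W
Known resistances:
  R'_conv,in = 1/(2πr h) = 1/(2π·0.0707·4850) = 4.642×10^-4 m·K/W
  R'_stainless steel = ln(0.0795/0.0707)/(2πk) = 0.1173/(2π·13.2) = 0.001414 m·K/W
R_vermiculite board = ΣR − ΣR_known = 1.192 − 0.001878 = 1.190 m·K/W
ln(r₂/r₁)/(2πk) = 1.190 ⇒ k = 0.5442/(2π·1.190) = 0.0728 W/m·K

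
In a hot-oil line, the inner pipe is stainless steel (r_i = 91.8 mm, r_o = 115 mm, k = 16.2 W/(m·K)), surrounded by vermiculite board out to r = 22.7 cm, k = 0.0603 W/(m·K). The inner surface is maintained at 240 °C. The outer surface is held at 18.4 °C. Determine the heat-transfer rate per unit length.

Series thermal resistances, inner to outer:
  R'_stainless steel = ln(0.115/0.0918)/(2πk) = 0.2253/(2π·16.2) = 0.002214 m·K/W
  R'_vermiculite board = ln(0.227/0.115)/(2πk) = 0.6800/(2π·0.0603) = 1.795 m·K/W
ΣR = 0.002214 + 1.795 = 1.797 m·K/W
Q' = ΔT/ΣR = (240 °C − 18.4 °C)/1.797 = 123 W/m

Q' = 123 W/m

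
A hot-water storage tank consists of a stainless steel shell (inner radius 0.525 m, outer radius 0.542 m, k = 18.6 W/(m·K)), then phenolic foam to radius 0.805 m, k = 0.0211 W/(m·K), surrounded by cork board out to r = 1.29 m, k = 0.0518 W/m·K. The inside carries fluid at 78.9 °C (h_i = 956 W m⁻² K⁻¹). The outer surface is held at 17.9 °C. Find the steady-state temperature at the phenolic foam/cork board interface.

Series thermal resistances, inner to outer:
  R_conv,in = 1/(4πr²h) = 1/(4π·0.525²·956) = 3.020×10^-4 K/W
  R_stainless steel = (1/0.525 − 1/0.542)/(4πk) = 0.05974/(4π·18.6) = 2.556×10^-4 K/W
  R_phenolic foam = (1/0.542 − 1/0.805)/(4πk) = 0.6028/(4π·0.0211) = 2.273 K/W
  R_cork board = (1/0.805 − 1/1.29)/(4πk) = 0.4670/(4π·0.0518) = 0.7175 K/W
ΣR = 3.020×10^-4 + 2.556×10^-4 + 2.273 + 0.7175 = 2.991 K/W
Q = ΔT/ΣR = (78.9 °C − 17.9 °C)/2.991 = 20.39 W
From the inner boundary to the phenolic foam/cork board interface, ΣR_partial = 2.274 K/W.
T_interface = T_in − Q·ΣR_partial = 78.9 °C − (20.39)(2.274) = 32.5 °C

T = 32.5 °C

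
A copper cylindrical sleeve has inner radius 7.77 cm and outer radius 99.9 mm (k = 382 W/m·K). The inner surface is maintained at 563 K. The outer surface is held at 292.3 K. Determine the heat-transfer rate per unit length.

Q' = 2590 kW/m

Q' = 2πk·ΔT/ln(r₂/r₁) = 2π × 382 × 270.7 / ln(0.0999/0.0777) = 2.59×10^6 W/m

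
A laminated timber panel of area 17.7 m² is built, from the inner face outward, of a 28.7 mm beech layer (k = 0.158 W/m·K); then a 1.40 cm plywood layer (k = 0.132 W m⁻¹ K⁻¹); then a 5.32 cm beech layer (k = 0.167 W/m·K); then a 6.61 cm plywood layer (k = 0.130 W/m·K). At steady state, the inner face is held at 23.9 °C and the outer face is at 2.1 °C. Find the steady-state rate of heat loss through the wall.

Q = 346 W

Series thermal resistances, inner to outer:
  R_beech = L/(kA) = 0.0287/(0.158·17.7) = 0.01026 K/W
  R_plywood = L/(kA) = 0.0140/(0.132·17.7) = 0.005992 K/W
  R_beech = L/(kA) = 0.0532/(0.167·17.7) = 0.01800 K/W
  R_plywood = L/(kA) = 0.0661/(0.130·17.7) = 0.02873 K/W
ΣR = 0.01026 + 0.005992 + 0.01800 + 0.02873 = 0.06298 K/W
Q = ΔT/ΣR = (23.9 °C − 2.1 °C)/0.06298 = 346 W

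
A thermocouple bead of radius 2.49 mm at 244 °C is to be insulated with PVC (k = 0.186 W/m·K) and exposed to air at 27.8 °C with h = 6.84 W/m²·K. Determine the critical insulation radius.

r_cr = 5.44 cm

For a sphere, r_cr = 2k_ins/h = 2·0.186/6.84 = 0.0544 m = 5.44 cm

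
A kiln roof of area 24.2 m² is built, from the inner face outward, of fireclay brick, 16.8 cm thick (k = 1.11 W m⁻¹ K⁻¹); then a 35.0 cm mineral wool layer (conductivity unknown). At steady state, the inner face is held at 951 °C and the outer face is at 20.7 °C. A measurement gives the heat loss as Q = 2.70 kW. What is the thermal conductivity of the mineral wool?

k = 0.0428 W/m·K

ΣR = ΔT/Q = |951 − 20.7|/2700 = 0.3446 K/W
Known resistances:
  R_fireclay brick = L/(kA) = 0.168/(1.11·24.2) = 0.006254 K/W
R_mineral wool = ΣR − ΣR_known = 0.3446 − 0.006254 = 0.3383 K/W
L/(kA) = 0.3383 ⇒ k = 0.350/(0.3383·24.2) = 0.0428 W/m·K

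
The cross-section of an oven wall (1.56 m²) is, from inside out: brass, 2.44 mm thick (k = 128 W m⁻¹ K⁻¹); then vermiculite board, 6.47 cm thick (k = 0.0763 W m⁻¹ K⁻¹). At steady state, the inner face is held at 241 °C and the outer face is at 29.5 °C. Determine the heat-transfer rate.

Series thermal resistances, inner to outer:
  R_brass = L/(kA) = 0.00244/(128·1.56) = 1.222×10^-5 K/W
  R_vermiculite board = L/(kA) = 0.0647/(0.0763·1.56) = 0.5436 K/W
ΣR = 1.222×10^-5 + 0.5436 = 0.5436 K/W
Q = ΔT/ΣR = (241 °C − 29.5 °C)/0.5436 = 389 W

Q = 389 W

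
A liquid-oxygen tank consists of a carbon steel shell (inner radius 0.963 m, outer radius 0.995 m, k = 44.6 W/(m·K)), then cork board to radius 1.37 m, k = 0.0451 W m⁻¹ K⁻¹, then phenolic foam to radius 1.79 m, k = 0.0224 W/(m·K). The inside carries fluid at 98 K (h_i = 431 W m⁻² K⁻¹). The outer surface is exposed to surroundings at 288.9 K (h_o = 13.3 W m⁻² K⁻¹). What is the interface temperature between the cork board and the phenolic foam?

T = 182.6 K

Treat each layer as a resistance in series:
  R_conv,in = 1/(4πr²h) = 1/(4π·0.963²·431) = 1.991×10^-4 K/W
  R_carbon steel = (1/0.963 − 1/0.995)/(4πk) = 0.03340/(4π·44.6) = 5.959×10^-5 K/W
  R_cork board = (1/0.995 − 1/1.37)/(4πk) = 0.2751/(4π·0.0451) = 0.4854 K/W
  R_phenolic foam = (1/1.37 − 1/1.79)/(4πk) = 0.1713/(4π·0.0224) = 0.6084 K/W
  R_conv,out = 1/(4πr²h) = 1/(4π·1.79²·13.3) = 0.001867 K/W
ΣR = 1.991×10^-4 + 5.959×10^-5 + 0.4854 + 0.6084 + 0.001867 = 1.096 K/W
Q = ΔT/ΣR = (98 K − 288.9 K)/1.096 = -174.2 W
From the inner boundary to the cork board/phenolic foam interface, ΣR_partial = 0.4857 K/W.
T_interface = T_in − Q·ΣR_partial = 98 K − (-174.2)(0.4857) = 182.6 K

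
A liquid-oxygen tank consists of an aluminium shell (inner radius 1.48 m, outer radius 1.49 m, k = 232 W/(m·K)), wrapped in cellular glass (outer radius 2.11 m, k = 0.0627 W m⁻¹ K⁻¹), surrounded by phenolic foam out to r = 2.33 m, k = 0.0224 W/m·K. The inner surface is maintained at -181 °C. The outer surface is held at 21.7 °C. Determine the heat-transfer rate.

Treat each layer as a resistance in series:
  R_aluminium = (1/1.48 − 1/1.49)/(4πk) = 0.004535/(4π·232) = 1.555×10^-6 K/W
  R_cellular glass = (1/1.49 − 1/2.11)/(4πk) = 0.1972/(4π·0.0627) = 0.2503 K/W
  R_phenolic foam = (1/2.11 − 1/2.33)/(4πk) = 0.04475/(4π·0.0224) = 0.1590 K/W
ΣR = 1.555×10^-6 + 0.2503 + 0.1590 = 0.4093 K/W
Q = ΔT/ΣR = (-181 °C − 21.7 °C)/0.4093 = -495 W
(Negative Q ⇒ heat flows inward; heat gain = 495 W.)

Q = 495 W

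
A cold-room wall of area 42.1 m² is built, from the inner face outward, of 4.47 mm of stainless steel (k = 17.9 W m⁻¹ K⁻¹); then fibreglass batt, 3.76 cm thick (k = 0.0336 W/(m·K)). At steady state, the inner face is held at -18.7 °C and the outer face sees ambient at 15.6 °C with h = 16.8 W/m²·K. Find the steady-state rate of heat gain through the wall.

Q = 1220 W

Series thermal resistances, inner to outer:
  R_stainless steel = L/(kA) = 0.00447/(17.9·42.1) = 5.932×10^-6 K/W
  R_fibreglass batt = L/(kA) = 0.0376/(0.0336·42.1) = 0.02658 K/W
  R_conv,out = 1/(hA) = 1/(16.8·42.1) = 0.001414 K/W
ΣR = 5.932×10^-6 + 0.02658 + 0.001414 = 0.02800 K/W
Q = ΔT/ΣR = (-18.7 °C − 15.6 °C)/0.02800 = -1220 W
(Negative Q ⇒ heat flows inward; heat gain = 1220 W.)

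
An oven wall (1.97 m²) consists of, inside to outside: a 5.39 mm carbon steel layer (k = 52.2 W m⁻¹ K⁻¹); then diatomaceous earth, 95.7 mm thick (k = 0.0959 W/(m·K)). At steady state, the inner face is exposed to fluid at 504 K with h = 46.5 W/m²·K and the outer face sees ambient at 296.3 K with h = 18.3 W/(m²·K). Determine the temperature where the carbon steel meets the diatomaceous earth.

T = 500 K

Series thermal resistances, inner to outer:
  R_conv,in = 1/(hA) = 1/(46.5·1.97) = 0.01092 K/W
  R_carbon steel = L/(kA) = 0.00539/(52.2·1.97) = 5.241×10^-5 K/W
  R_diatomaceous earth = L/(kA) = 0.0957/(0.0959·1.97) = 0.5066 K/W
  R_conv,out = 1/(hA) = 1/(18.3·1.97) = 0.02774 K/W
ΣR = 0.01092 + 5.241×10^-5 + 0.5066 + 0.02774 = 0.5453 K/W
Q = ΔT/ΣR = (504 K − 296.3 K)/0.5453 = 380.9 W
From the inner boundary to the carbon steel/diatomaceous earth interface, ΣR_partial = 0.01097 K/W.
T_interface = T_in − Q·ΣR_partial = 504 K − (380.9)(0.01097) = 500 K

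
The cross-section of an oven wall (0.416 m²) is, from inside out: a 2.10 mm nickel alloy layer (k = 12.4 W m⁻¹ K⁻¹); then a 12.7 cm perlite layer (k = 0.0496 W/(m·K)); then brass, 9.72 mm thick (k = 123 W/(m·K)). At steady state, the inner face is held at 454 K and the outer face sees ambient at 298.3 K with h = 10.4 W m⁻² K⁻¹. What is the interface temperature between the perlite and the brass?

Treat each layer as a resistance in series:
  R_nickel alloy = L/(kA) = 0.00210/(12.4·0.416) = 4.071×10^-4 K/W
  R_perlite = L/(kA) = 0.127/(0.0496·0.416) = 6.155 K/W
  R_brass = L/(kA) = 0.00972/(123·0.416) = 1.900×10^-4 K/W
  R_conv,out = 1/(hA) = 1/(10.4·0.416) = 0.2311 K/W
ΣR = 4.071×10^-4 + 6.155 + 1.900×10^-4 + 0.2311 = 6.387 K/W
Q = ΔT/ΣR = (454 K − 298.3 K)/6.387 = 24.38 W
From the inner boundary to the perlite/brass interface, ΣR_partial = 6.155 K/W.
T_interface = T_in − Q·ΣR_partial = 454 K − (24.38)(6.155) = 303.9 K

T = 303.9 K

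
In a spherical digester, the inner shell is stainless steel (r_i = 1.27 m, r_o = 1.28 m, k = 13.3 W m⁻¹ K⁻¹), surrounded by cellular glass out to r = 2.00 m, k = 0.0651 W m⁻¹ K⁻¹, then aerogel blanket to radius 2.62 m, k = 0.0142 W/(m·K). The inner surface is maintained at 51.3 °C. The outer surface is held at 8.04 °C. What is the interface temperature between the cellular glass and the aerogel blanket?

Treat each layer as a resistance in series:
  R_stainless steel = (1/1.27 − 1/1.28)/(4πk) = 0.006152/(4π·13.3) = 3.681×10^-5 K/W
  R_cellular glass = (1/1.28 − 1/2.00)/(4πk) = 0.2812/(4π·0.0651) = 0.3438 K/W
  R_aerogel blanket = (1/2.00 − 1/2.62)/(4πk) = 0.1183/(4π·0.0142) = 0.6631 K/W
ΣR = 3.681×10^-5 + 0.3438 + 0.6631 = 1.007 K/W
Q = ΔT/ΣR = (51.3 °C − 8.04 °C)/1.007 = 42.96 W
From the inner boundary to the cellular glass/aerogel blanket interface, ΣR_partial = 0.3438 K/W.
T_interface = T_in − Q·ΣR_partial = 51.3 °C − (42.96)(0.3438) = 36.5 °C

T = 36.5 °C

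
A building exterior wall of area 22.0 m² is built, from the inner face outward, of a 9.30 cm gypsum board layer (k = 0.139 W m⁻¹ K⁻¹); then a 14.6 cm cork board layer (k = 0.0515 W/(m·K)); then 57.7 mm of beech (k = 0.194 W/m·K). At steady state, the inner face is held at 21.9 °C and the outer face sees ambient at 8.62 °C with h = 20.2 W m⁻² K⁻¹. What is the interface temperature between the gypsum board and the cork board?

T = 19.6 °C

Resistance network (inner→outer):
  R_gypsum board = L/(kA) = 0.0930/(0.139·22.0) = 0.03041 K/W
  R_cork board = L/(kA) = 0.146/(0.0515·22.0) = 0.1289 K/W
  R_beech = L/(kA) = 0.0577/(0.194·22.0) = 0.01352 K/W
  R_conv,out = 1/(hA) = 1/(20.2·22.0) = 0.002250 K/W
ΣR = 0.03041 + 0.1289 + 0.01352 + 0.002250 = 0.1751 K/W
Q = ΔT/ΣR = (21.9 °C − 8.62 °C)/0.1751 = 75.84 W
From the inner boundary to the gypsum board/cork board interface, ΣR_partial = 0.03041 K/W.
T_interface = T_in − Q·ΣR_partial = 21.9 °C − (75.84)(0.03041) = 19.6 °C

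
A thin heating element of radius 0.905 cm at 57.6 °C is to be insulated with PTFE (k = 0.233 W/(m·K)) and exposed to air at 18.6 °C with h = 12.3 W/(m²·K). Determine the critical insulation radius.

r_cr = 1.89 cm

For a cylinder, r_cr = k_ins/h = 0.233/12.3 = 0.0189 m = 1.89 cm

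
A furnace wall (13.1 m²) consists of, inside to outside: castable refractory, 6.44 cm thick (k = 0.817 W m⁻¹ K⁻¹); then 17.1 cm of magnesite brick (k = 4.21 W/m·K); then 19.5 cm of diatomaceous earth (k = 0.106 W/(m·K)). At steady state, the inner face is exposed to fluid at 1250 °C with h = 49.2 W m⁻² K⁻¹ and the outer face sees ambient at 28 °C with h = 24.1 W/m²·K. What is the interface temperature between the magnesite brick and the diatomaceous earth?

T = 1165 °C

Resistance network (inner→outer):
  R_conv,in = 1/(hA) = 1/(49.2·13.1) = 0.001552 K/W
  R_castable refractory = L/(kA) = 0.0644/(0.817·13.1) = 0.006017 K/W
  R_magnesite brick = L/(kA) = 0.171/(4.21·13.1) = 0.003101 K/W
  R_diatomaceous earth = L/(kA) = 0.195/(0.106·13.1) = 0.1404 K/W
  R_conv,out = 1/(hA) = 1/(24.1·13.1) = 0.003167 K/W
ΣR = 0.001552 + 0.006017 + 0.003101 + 0.1404 + 0.003167 = 0.1542 K/W
Q = ΔT/ΣR = (1250 °C − 28 °C)/0.1542 = 7925 W
From the inner boundary to the magnesite brick/diatomaceous earth interface, ΣR_partial = 0.01067 K/W.
T_interface = T_in − Q·ΣR_partial = 1250 °C − (7925)(0.01067) = 1165 °C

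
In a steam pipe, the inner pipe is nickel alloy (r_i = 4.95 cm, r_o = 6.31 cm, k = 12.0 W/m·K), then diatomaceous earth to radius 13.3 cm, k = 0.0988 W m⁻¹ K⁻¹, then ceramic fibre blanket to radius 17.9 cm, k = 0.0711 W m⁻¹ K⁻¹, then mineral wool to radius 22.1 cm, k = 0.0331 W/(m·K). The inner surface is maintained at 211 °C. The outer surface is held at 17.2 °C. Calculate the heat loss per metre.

Q' = 67.2 W/m

Treat each layer as a resistance in series:
  R'_nickel alloy = ln(0.0631/0.0495)/(2πk) = 0.2427/(2π·12.0) = 0.003220 m·K/W
  R'_diatomaceous earth = ln(0.133/0.0631)/(2πk) = 0.7456/(2π·0.0988) = 1.201 m·K/W
  R'_ceramic fibre blanket = ln(0.179/0.133)/(2πk) = 0.2970/(2π·0.0711) = 0.6649 m·K/W
  R'_mineral wool = ln(0.221/0.179)/(2πk) = 0.2108/(2π·0.0331) = 1.013 m·K/W
ΣR = 0.003220 + 1.201 + 0.6649 + 1.013 = 2.882 m·K/W
Q' = ΔT/ΣR = (211 °C − 17.2 °C)/2.882 = 67.2 W/m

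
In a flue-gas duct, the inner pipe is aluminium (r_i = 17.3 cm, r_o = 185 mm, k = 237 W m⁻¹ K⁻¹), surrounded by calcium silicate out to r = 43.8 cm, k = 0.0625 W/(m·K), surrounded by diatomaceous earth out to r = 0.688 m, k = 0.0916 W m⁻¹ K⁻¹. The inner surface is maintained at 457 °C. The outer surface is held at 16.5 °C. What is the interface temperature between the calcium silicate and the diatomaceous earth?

T = 133 °C

Series thermal resistances, inner to outer:
  R'_aluminium = ln(0.185/0.173)/(2πk) = 0.06706/(2π·237) = 4.504×10^-5 m·K/W
  R'_calcium silicate = ln(0.438/0.185)/(2πk) = 0.8619/(2π·0.0625) = 2.195 m·K/W
  R'_diatomaceous earth = ln(0.688/0.438)/(2πk) = 0.4516/(2π·0.0916) = 0.7846 m·K/W
ΣR = 4.504×10^-5 + 2.195 + 0.7846 = 2.980 m·K/W
Q' = ΔT/ΣR = (457 °C − 16.5 °C)/2.980 = 147.8 W/m
From the inner boundary to the calcium silicate/diatomaceous earth interface, ΣR_partial = 2.195 m·K/W.
T_interface = T_in − Q'·ΣR_partial = 457 °C − (147.8)(2.195) = 133 °C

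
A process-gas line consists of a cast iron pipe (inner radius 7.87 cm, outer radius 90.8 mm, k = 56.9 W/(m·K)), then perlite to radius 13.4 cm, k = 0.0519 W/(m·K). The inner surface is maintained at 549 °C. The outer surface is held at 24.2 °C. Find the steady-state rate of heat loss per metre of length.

Q' = 440 W/m

Treat each layer as a resistance in series:
  R'_cast iron = ln(0.0908/0.0787)/(2πk) = 0.1430/(2π·56.9) = 4.000×10^-4 m·K/W
  R'_perlite = ln(0.134/0.0908)/(2πk) = 0.3892/(2π·0.0519) = 1.193 m·K/W
ΣR = 4.000×10^-4 + 1.193 = 1.193 m·K/W
Q' = ΔT/ΣR = (549 °C − 24.2 °C)/1.193 = 440 W/m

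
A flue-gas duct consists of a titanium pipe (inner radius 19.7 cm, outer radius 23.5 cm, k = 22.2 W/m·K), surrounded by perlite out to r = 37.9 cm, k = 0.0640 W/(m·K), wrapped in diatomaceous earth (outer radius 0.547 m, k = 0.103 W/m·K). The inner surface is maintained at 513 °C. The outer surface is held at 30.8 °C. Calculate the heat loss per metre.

Series thermal resistances, inner to outer:
  R'_titanium = ln(0.235/0.197)/(2πk) = 0.1764/(2π·22.2) = 0.001265 m·K/W
  R'_perlite = ln(0.379/0.235)/(2πk) = 0.4780/(2π·0.0640) = 1.189 m·K/W
  R'_diatomaceous earth = ln(0.547/0.379)/(2πk) = 0.3669/(2π·0.103) = 0.5670 m·K/W
ΣR = 0.001265 + 1.189 + 0.5670 = 1.757 m·K/W
Q' = ΔT/ΣR = (513 °C − 30.8 °C)/1.757 = 274 W/m

Q' = 274 W/m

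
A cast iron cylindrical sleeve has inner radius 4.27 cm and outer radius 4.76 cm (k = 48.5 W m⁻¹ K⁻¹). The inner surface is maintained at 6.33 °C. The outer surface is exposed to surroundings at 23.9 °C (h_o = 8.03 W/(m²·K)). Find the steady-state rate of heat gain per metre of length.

Treat each layer as a resistance in series:
  R'_cast iron = ln(0.0476/0.0427)/(2πk) = 0.1086/(2π·48.5) = 3.565×10^-4 m·K/W
  R'_conv,out = 1/(2πr h) = 1/(2π·0.0476·8.03) = 0.4164 m·K/W
ΣR = 3.565×10^-4 + 0.4164 = 0.4168 m·K/W
Q' = ΔT/ΣR = (6.33 °C − 23.9 °C)/0.4168 = -42.2 W/m
(Negative Q' ⇒ heat flows inward; heat gain = 42.2 W/m.)

Q' = 42.2 W/m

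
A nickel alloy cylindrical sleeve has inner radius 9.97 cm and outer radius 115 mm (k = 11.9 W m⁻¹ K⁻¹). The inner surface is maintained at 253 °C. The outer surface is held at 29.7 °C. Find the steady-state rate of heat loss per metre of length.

Q' = 117 kW/m

Q' = 2πk·ΔT/ln(r₂/r₁) = 2π × 11.9 × 223.3 / ln(0.115/0.0997) = 1.17×10^5 W/m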